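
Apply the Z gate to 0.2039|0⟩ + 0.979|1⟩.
0.2039|0⟩ - 0.979|1⟩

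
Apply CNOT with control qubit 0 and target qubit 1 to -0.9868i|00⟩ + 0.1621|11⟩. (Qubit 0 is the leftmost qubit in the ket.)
-0.9868i|00⟩ + 0.1621|10⟩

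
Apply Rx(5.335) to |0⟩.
-0.8897|0⟩ - 0.4565i|1⟩

Rx(5.335) = [[cos(θ/2), −i·sin(θ/2)], [−i·sin(θ/2), cos(θ/2)]]; θ = 5.335, cos(θ/2) ≈ -0.889707, sin(θ/2) ≈ 0.456531.
With a = amp(|0⟩) = 1 and b = amp(|1⟩) = 0:
new amp(|0⟩) = (-0.889707)·a + (-0.456531i)·b = -0.8897
new amp(|1⟩) = (-0.456531i)·a + (-0.889707)·b = -0.4565i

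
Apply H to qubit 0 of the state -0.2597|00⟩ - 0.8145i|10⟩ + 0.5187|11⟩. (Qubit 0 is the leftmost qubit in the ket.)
(-0.1836 - 0.5759i)|00⟩ + 0.3668|01⟩ + (-0.1836 + 0.5759i)|10⟩ - 0.3668|11⟩

H on qubit 0 mixes each pair of kets that differ only in qubit 0: amplitudes (a, b) of (|…0…⟩, |…1…⟩) become ((a + b)/√2, (a − b)/√2). Kets absent from the input have amplitude 0.
(|00⟩, |10⟩): (a, b) = (-0.2597, -0.8145i) → ((-0.1836 - 0.5759i), (-0.1836 + 0.5759i))
(|01⟩, |11⟩): (a, b) = (0, 0.5187) → (0.3668, -0.3668)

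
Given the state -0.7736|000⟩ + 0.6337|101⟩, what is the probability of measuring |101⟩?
0.4016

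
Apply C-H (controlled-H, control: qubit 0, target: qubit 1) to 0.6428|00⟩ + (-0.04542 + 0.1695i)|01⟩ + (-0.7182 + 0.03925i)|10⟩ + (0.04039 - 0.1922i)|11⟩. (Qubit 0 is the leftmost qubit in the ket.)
0.6428|00⟩ + (-0.04542 + 0.1695i)|01⟩ + (-0.4793 - 0.1082i)|10⟩ + (-0.5364 + 0.1637i)|11⟩

C-H leaves the control-|0⟩ kets |00⟩, |01⟩ unchanged and applies H to qubit 1 on the control-|1⟩ pair (|10⟩, |11⟩).
H = [[1/√2, 1/√2], [1/√2, -1/√2]].
With a = amp(|10⟩) = (-0.7182 + 0.03925i) and b = amp(|11⟩) = (0.04039 - 0.1922i):
new amp(|10⟩) = (1/√2)·a + (1/√2)·b = (-0.4793 - 0.1082i)
new amp(|11⟩) = (1/√2)·a + (-1/√2)·b = (-0.5364 + 0.1637i)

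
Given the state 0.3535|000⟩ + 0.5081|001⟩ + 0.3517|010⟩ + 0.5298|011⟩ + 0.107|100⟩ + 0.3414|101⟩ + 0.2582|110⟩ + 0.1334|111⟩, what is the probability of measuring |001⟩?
0.2582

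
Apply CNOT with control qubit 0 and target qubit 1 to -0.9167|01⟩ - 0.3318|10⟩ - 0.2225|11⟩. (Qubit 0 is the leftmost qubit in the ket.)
-0.9167|01⟩ - 0.2225|10⟩ - 0.3318|11⟩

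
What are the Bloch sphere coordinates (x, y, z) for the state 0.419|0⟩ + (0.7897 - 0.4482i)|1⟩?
(0.6618, -0.3756, -0.6489)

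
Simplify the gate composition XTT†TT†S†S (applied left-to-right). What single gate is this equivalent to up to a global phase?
X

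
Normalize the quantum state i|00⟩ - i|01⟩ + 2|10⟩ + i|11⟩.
(1/√7)i|00⟩ - (1/√7)i|01⟩ + 0.7559|10⟩ + (1/√7)i|11⟩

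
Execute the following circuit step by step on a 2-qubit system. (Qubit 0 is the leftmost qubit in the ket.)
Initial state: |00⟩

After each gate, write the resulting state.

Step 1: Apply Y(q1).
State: i|01⟩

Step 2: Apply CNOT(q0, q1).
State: i|01⟩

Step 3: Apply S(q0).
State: i|01⟩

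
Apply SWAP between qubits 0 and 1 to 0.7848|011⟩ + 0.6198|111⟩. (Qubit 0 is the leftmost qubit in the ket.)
0.7848|101⟩ + 0.6198|111⟩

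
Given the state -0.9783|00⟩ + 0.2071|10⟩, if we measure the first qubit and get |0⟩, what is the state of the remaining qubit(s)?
-|0⟩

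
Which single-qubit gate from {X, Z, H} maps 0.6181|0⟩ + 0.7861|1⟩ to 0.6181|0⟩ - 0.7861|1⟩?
Z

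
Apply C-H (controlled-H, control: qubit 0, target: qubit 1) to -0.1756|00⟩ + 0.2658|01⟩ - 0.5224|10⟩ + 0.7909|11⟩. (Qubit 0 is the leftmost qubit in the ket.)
-0.1756|00⟩ + 0.2658|01⟩ + 0.1899|10⟩ - 0.9286|11⟩

C-H leaves the control-|0⟩ kets |00⟩, |01⟩ unchanged and applies H to qubit 1 on the control-|1⟩ pair (|10⟩, |11⟩).
H = [[1/√2, 1/√2], [1/√2, -1/√2]].
With a = amp(|10⟩) = -0.5224 and b = amp(|11⟩) = 0.7909:
new amp(|10⟩) = (1/√2)·a + (1/√2)·b = 0.1899
new amp(|11⟩) = (1/√2)·a + (-1/√2)·b = -0.9286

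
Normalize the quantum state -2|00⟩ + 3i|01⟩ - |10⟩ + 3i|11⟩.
-0.417|00⟩ + 0.6255i|01⟩ - 0.2085|10⟩ + 0.6255i|11⟩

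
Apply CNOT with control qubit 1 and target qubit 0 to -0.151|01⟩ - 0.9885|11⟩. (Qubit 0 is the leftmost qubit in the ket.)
-0.9885|01⟩ - 0.151|11⟩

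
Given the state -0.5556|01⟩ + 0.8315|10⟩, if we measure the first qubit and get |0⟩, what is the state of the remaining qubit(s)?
-|1⟩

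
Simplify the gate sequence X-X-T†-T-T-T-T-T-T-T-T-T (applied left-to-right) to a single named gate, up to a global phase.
I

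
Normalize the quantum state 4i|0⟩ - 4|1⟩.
(1/√2)i|0⟩ - 1/√2|1⟩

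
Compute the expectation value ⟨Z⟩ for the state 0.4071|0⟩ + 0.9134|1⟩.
-0.6686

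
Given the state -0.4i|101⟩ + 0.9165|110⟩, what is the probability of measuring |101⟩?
0.16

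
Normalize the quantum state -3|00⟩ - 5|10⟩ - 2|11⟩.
-0.4867|00⟩ - 0.8111|10⟩ - 0.3244|11⟩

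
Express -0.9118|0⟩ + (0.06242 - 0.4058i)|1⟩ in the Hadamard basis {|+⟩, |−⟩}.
(-0.6006 - 0.2869i)|+⟩ + (-0.6889 + 0.2869i)|−⟩

With |ψ⟩ = α|0⟩ + β|1⟩, the Hadamard-basis coefficients are ⟨+|ψ⟩ = (α + β)/√2 and ⟨−|ψ⟩ = (α − β)/√2.
Here α = -0.9118, β = (0.06242 - 0.4058i): (α + β)/√2 = (-0.6006 - 0.2869i), (α − β)/√2 = (-0.6889 + 0.2869i).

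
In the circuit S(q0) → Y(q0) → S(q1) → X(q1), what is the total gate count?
4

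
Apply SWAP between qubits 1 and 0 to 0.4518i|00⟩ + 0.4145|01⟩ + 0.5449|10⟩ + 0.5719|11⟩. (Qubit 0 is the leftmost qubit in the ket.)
0.4518i|00⟩ + 0.5449|01⟩ + 0.4145|10⟩ + 0.5719|11⟩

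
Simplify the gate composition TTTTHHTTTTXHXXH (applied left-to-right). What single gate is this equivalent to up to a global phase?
X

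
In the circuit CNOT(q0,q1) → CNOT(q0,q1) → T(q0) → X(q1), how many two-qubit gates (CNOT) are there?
2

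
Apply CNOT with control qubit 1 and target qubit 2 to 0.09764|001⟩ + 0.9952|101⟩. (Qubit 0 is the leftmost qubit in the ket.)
0.09764|001⟩ + 0.9952|101⟩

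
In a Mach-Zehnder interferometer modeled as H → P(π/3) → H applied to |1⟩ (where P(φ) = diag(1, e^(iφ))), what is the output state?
(0.25 - 0.433i)|0⟩ + (0.75 + 0.433i)|1⟩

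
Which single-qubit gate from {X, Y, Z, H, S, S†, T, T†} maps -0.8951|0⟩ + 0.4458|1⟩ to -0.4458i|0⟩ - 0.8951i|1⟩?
Y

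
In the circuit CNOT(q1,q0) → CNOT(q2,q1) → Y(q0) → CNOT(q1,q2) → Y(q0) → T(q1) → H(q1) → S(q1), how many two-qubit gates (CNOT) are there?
3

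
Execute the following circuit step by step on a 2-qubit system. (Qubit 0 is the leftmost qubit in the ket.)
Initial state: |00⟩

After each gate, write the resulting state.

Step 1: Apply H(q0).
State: 1/√2|00⟩ + 1/√2|10⟩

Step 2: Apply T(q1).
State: 1/√2|00⟩ + 1/√2|10⟩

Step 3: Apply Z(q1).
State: 1/√2|00⟩ + 1/√2|10⟩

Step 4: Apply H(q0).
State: |00⟩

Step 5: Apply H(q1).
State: 1/√2|00⟩ + 1/√2|01⟩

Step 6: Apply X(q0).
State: 1/√2|10⟩ + 1/√2|11⟩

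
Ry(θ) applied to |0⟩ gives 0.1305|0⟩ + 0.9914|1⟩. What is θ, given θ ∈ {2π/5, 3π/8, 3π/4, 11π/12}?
11π/12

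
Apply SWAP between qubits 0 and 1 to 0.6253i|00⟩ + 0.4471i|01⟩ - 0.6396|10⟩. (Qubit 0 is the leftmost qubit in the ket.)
0.6253i|00⟩ - 0.6396|01⟩ + 0.4471i|10⟩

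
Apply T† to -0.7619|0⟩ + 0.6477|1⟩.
-0.7619|0⟩ + (0.458 - 0.458i)|1⟩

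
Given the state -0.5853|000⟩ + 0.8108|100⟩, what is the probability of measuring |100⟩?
0.6574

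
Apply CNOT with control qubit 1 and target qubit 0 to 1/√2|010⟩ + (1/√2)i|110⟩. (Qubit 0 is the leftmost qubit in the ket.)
(1/√2)i|010⟩ + 1/√2|110⟩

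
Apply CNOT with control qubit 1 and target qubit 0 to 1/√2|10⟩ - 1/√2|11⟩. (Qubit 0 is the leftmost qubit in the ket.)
-1/√2|01⟩ + 1/√2|10⟩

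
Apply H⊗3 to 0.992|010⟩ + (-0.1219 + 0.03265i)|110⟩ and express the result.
(0.3076 + 0.01154i)|000⟩ + (0.3076 + 0.01154i)|001⟩ + (-0.3076 - 0.01154i)|010⟩ + (-0.3076 - 0.01154i)|011⟩ + (0.3938 - 0.01154i)|100⟩ + (0.3938 - 0.01154i)|101⟩ + (-0.3938 + 0.01154i)|110⟩ + (-0.3938 + 0.01154i)|111⟩

H⊗3 gives amp(|y⟩) = (1/2√2) Σ_x (−1)^(x·y) amp(|x⟩), where x·y is the number of positions in which both x and y have a 1.
|000⟩: (0.992 + (-0.1219 + 0.03265i))/(2√2) = (0.3076 + 0.01154i)
|001⟩: (0.992 + (-0.1219 + 0.03265i))/(2√2) = (0.3076 + 0.01154i)
|010⟩: (-0.992 - (-0.1219 + 0.03265i))/(2√2) = (-0.3076 - 0.01154i)
|011⟩: (-0.992 - (-0.1219 + 0.03265i))/(2√2) = (-0.3076 - 0.01154i)
|100⟩: (0.992 - (-0.1219 + 0.03265i))/(2√2) = (0.3938 - 0.01154i)
|101⟩: (0.992 - (-0.1219 + 0.03265i))/(2√2) = (0.3938 - 0.01154i)
|110⟩: (-0.992 + (-0.1219 + 0.03265i))/(2√2) = (-0.3938 + 0.01154i)
|111⟩: (-0.992 + (-0.1219 + 0.03265i))/(2√2) = (-0.3938 + 0.01154i)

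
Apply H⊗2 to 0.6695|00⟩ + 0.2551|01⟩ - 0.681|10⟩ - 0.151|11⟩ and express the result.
0.0463|00⟩ - 0.0578|01⟩ + 0.8783|10⟩ + 0.4722|11⟩

H⊗2 gives amp(|y⟩) = (1/2) Σ_x (−1)^(x·y) amp(|x⟩), where x·y is the number of positions in which both x and y have a 1.
|00⟩: (0.6695 + 0.2551 - 0.681 - 0.151)/2 = 0.0463
|01⟩: (0.6695 - 0.2551 - 0.681 + 0.151)/2 = -0.0578
|10⟩: (0.6695 + 0.2551 + 0.681 + 0.151)/2 = 0.8783
|11⟩: (0.6695 - 0.2551 + 0.681 - 0.151)/2 = 0.4722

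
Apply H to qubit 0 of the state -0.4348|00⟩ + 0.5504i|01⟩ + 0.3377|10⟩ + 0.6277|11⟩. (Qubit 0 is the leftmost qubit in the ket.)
-0.06866|00⟩ + (0.4439 + 0.3892i)|01⟩ - 0.5462|10⟩ + (-0.4439 + 0.3892i)|11⟩

H on qubit 0 mixes each pair of kets that differ only in qubit 0: amplitudes (a, b) of (|…0…⟩, |…1…⟩) become ((a + b)/√2, (a − b)/√2). Kets absent from the input have amplitude 0.
(|00⟩, |10⟩): (a, b) = (-0.4348, 0.3377) → (-0.06866, -0.5462)
(|01⟩, |11⟩): (a, b) = (0.5504i, 0.6277) → ((0.4439 + 0.3892i), (-0.4439 + 0.3892i))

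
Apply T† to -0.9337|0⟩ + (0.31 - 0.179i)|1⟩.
-0.9337|0⟩ + (0.09263 - 0.3458i)|1⟩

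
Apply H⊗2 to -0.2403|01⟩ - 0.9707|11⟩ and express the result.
-0.6055|00⟩ + 0.6055|01⟩ + 0.3652|10⟩ - 0.3652|11⟩

H⊗2 gives amp(|y⟩) = (1/2) Σ_x (−1)^(x·y) amp(|x⟩), where x·y is the number of positions in which both x and y have a 1.
|00⟩: (-0.2403 - 0.9707)/2 = -0.6055
|01⟩: (0.2403 + 0.9707)/2 = 0.6055
|10⟩: (-0.2403 + 0.9707)/2 = 0.3652
|11⟩: (0.2403 - 0.9707)/2 = -0.3652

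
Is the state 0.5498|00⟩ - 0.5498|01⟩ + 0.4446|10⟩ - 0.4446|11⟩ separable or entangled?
Separable

Writing the state as a|00⟩ + b|01⟩ + c|10⟩ + d|11⟩, it is a product state iff ad − bc = 0.
Here (a, b, c, d) = (0.5498, -0.5498, 0.4446, -0.4446): ad − bc = (0.5498)(-0.4446) − (-0.5498)(0.4446) = 0, so the state is separable.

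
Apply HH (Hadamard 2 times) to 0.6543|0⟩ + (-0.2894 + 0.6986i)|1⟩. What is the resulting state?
0.6543|0⟩ + (-0.2894 + 0.6986i)|1⟩

H² = I, so an even number of Hadamards cancels: H^2 = I and the state is unchanged.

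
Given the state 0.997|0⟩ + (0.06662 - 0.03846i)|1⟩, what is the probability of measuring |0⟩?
0.994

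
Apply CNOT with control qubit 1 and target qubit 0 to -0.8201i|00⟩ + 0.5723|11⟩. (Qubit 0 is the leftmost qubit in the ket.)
-0.8201i|00⟩ + 0.5723|01⟩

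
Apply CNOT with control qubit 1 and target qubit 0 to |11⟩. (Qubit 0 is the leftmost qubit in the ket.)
|01⟩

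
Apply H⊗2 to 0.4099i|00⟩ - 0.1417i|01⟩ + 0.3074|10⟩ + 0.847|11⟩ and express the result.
(0.5772 + 0.1341i)|00⟩ + (-0.2698 + 0.2758i)|01⟩ + (-0.5772 + 0.1341i)|10⟩ + (0.2698 + 0.2758i)|11⟩

H⊗2 gives amp(|y⟩) = (1/2) Σ_x (−1)^(x·y) amp(|x⟩), where x·y is the number of positions in which both x and y have a 1.
|00⟩: (0.4099i - 0.1417i + 0.3074 + 0.847)/2 = (0.5772 + 0.1341i)
|01⟩: (0.4099i + 0.1417i + 0.3074 - 0.847)/2 = (-0.2698 + 0.2758i)
|10⟩: (0.4099i - 0.1417i - 0.3074 - 0.847)/2 = (-0.5772 + 0.1341i)
|11⟩: (0.4099i + 0.1417i - 0.3074 + 0.847)/2 = (0.2698 + 0.2758i)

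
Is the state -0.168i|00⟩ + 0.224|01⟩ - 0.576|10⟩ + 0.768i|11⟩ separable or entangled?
Entangled

Writing the state as a|00⟩ + b|01⟩ + c|10⟩ + d|11⟩, it is a product state iff ad − bc = 0.
Here (a, b, c, d) = (-0.168i, 0.224, -0.576, 0.768i): ad − bc = (-0.168i)(0.768i) − (0.224)(-0.576) = 0.258 ≠ 0, so the state is entangled.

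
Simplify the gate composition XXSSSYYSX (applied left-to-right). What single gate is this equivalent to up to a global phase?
X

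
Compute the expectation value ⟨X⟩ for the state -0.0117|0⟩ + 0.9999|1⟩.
-0.0234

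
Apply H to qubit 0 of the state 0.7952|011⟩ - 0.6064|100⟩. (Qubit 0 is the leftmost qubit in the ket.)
-0.4288|000⟩ + 0.5623|011⟩ + 0.4288|100⟩ + 0.5623|111⟩

H on qubit 0 mixes each pair of kets that differ only in qubit 0: amplitudes (a, b) of (|…0…⟩, |…1…⟩) become ((a + b)/√2, (a − b)/√2). Kets absent from the input have amplitude 0.
(|000⟩, |100⟩): (a, b) = (0, -0.6064) → (-0.4288, 0.4288)
(|011⟩, |111⟩): (a, b) = (0.7952, 0) → (0.5623, 0.5623)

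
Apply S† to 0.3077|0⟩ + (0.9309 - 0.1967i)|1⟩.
0.3077|0⟩ + (-0.1967 - 0.9309i)|1⟩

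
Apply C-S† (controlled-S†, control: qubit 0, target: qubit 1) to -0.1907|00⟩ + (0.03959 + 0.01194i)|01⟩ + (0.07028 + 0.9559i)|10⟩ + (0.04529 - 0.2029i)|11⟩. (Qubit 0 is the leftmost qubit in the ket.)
-0.1907|00⟩ + (0.03959 + 0.01194i)|01⟩ + (0.07028 + 0.9559i)|10⟩ + (-0.2029 - 0.04529i)|11⟩

C-S† leaves the control-|0⟩ kets |00⟩, |01⟩ unchanged and applies S† to qubit 1 on the control-|1⟩ pair (|10⟩, |11⟩).
S† = [[1, 0], [0, -i]].
With a = amp(|10⟩) = (0.07028 + 0.9559i) and b = amp(|11⟩) = (0.04529 - 0.2029i):
new amp(|10⟩) = (1)·a = (0.07028 + 0.9559i)
new amp(|11⟩) = (-i)·b = (-0.2029 - 0.04529i)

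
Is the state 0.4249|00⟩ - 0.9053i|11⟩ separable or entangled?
Entangled

Writing the state as a|00⟩ + b|01⟩ + c|10⟩ + d|11⟩, it is a product state iff ad − bc = 0.
Here (a, b, c, d) = (0.4249, 0, 0, -0.9053i): ad − bc = (0.4249)(-0.9053i) − (0)(0) = -0.3847i ≠ 0, so the state is entangled.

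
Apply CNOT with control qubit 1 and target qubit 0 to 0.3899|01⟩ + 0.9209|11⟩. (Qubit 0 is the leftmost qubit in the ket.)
0.9209|01⟩ + 0.3899|11⟩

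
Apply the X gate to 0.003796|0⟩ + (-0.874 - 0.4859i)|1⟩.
(-0.874 - 0.4859i)|0⟩ + 0.003796|1⟩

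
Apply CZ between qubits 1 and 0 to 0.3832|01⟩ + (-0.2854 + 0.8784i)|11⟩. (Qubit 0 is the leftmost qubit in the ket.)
0.3832|01⟩ + (0.2854 - 0.8784i)|11⟩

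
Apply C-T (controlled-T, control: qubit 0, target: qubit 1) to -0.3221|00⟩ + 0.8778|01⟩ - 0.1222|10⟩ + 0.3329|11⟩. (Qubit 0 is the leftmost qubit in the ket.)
-0.3221|00⟩ + 0.8778|01⟩ - 0.1222|10⟩ + (0.2354 + 0.2354i)|11⟩

C-T leaves the control-|0⟩ kets |00⟩, |01⟩ unchanged and applies T to qubit 1 on the control-|1⟩ pair (|10⟩, |11⟩).
T = [[1, 0], [0, (1/√2 + (1/√2)i)]].
With a = amp(|10⟩) = -0.1222 and b = amp(|11⟩) = 0.3329:
new amp(|10⟩) = (1)·a = -0.1222
new amp(|11⟩) = (1/√2 + (1/√2)i)·b = (0.2354 + 0.2354i)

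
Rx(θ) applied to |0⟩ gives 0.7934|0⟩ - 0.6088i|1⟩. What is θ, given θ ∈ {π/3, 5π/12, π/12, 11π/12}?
5π/12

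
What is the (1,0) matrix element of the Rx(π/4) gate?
-0.3827i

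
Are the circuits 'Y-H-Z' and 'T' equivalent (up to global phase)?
No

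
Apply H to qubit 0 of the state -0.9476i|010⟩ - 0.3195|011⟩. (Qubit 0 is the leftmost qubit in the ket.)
-0.6701i|010⟩ - 0.2259|011⟩ - 0.6701i|110⟩ - 0.2259|111⟩

H on qubit 0 mixes each pair of kets that differ only in qubit 0: amplitudes (a, b) of (|…0…⟩, |…1…⟩) become ((a + b)/√2, (a − b)/√2). Kets absent from the input have amplitude 0.
(|010⟩, |110⟩): (a, b) = (-0.9476i, 0) → (-0.6701i, -0.6701i)
(|011⟩, |111⟩): (a, b) = (-0.3195, 0) → (-0.2259, -0.2259)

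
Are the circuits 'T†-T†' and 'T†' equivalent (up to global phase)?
No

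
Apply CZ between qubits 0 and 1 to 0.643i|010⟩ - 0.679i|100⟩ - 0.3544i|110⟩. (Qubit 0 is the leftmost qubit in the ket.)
0.643i|010⟩ - 0.679i|100⟩ + 0.3544i|110⟩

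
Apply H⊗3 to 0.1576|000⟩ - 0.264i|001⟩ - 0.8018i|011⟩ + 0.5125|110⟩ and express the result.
(0.2369 - 0.3768i)|000⟩ + (0.2369 + 0.3768i)|001⟩ + (-0.1255 + 0.1901i)|010⟩ + (-0.1255 - 0.1901i)|011⟩ + (-0.1255 - 0.3768i)|100⟩ + (-0.1255 + 0.3768i)|101⟩ + (0.2369 + 0.1901i)|110⟩ + (0.2369 - 0.1901i)|111⟩

H⊗3 gives amp(|y⟩) = (1/2√2) Σ_x (−1)^(x·y) amp(|x⟩), where x·y is the number of positions in which both x and y have a 1.
|000⟩: (0.1576 - 0.264i - 0.8018i + 0.5125)/(2√2) = (0.2369 - 0.3768i)
|001⟩: (0.1576 + 0.264i + 0.8018i + 0.5125)/(2√2) = (0.2369 + 0.3768i)
|010⟩: (0.1576 - 0.264i + 0.8018i - 0.5125)/(2√2) = (-0.1255 + 0.1901i)
|011⟩: (0.1576 + 0.264i - 0.8018i - 0.5125)/(2√2) = (-0.1255 - 0.1901i)
|100⟩: (0.1576 - 0.264i - 0.8018i - 0.5125)/(2√2) = (-0.1255 - 0.3768i)
|101⟩: (0.1576 + 0.264i + 0.8018i - 0.5125)/(2√2) = (-0.1255 + 0.3768i)
|110⟩: (0.1576 - 0.264i + 0.8018i + 0.5125)/(2√2) = (0.2369 + 0.1901i)
|111⟩: (0.1576 + 0.264i - 0.8018i + 0.5125)/(2√2) = (0.2369 - 0.1901i)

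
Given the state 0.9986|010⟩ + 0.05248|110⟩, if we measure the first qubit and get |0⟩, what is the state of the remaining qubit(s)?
|10⟩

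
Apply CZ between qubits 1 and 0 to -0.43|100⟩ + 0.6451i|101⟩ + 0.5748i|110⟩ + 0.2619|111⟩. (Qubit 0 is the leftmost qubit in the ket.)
-0.43|100⟩ + 0.6451i|101⟩ - 0.5748i|110⟩ - 0.2619|111⟩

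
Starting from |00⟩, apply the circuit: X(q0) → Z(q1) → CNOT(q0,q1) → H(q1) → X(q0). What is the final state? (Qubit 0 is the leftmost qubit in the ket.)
1/√2|00⟩ - 1/√2|01⟩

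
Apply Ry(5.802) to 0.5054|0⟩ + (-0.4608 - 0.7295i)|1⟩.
(-0.381 + 0.1738i)|0⟩ + (0.568 + 0.7085i)|1⟩

Ry(5.802) = [[cos(θ/2), −sin(θ/2)], [sin(θ/2), cos(θ/2)]]; θ = 5.802, cos(θ/2) ≈ -0.971197, sin(θ/2) ≈ 0.238278.
With a = amp(|0⟩) = 0.5054 and b = amp(|1⟩) = (-0.4608 - 0.7295i):
new amp(|0⟩) = (-0.971197)·a + (-0.238278)·b = (-0.381 + 0.1738i)
new amp(|1⟩) = (0.238278)·a + (-0.971197)·b = (0.568 + 0.7085i)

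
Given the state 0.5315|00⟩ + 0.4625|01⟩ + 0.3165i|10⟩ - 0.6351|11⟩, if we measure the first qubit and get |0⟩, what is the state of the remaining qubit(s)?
0.7544|0⟩ + 0.6564|1⟩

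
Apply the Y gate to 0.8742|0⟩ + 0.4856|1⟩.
-0.4856i|0⟩ + 0.8742i|1⟩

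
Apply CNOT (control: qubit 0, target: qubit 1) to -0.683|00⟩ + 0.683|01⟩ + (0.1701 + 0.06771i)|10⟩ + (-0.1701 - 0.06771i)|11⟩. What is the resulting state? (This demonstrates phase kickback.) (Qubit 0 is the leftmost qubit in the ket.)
-0.683|00⟩ + 0.683|01⟩ + (-0.1701 - 0.06771i)|10⟩ + (0.1701 + 0.06771i)|11⟩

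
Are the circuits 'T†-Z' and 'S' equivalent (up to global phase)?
No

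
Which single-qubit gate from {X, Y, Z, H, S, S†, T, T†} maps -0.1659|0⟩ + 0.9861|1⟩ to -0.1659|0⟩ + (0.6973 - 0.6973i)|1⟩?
T†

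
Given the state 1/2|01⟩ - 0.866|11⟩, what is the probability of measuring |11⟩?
0.75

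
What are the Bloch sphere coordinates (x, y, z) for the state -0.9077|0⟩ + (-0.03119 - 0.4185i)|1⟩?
(0.05662, 0.7597, 0.6478)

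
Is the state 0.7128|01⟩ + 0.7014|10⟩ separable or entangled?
Entangled

Writing the state as a|00⟩ + b|01⟩ + c|10⟩ + d|11⟩, it is a product state iff ad − bc = 0.
Here (a, b, c, d) = (0, 0.7128, 0.7014, 0): ad − bc = (0)(0) − (0.7128)(0.7014) = -0.5 ≠ 0, so the state is entangled.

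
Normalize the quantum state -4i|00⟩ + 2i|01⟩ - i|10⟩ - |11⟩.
-0.8528i|00⟩ + 0.4264i|01⟩ - 0.2132i|10⟩ - 0.2132|11⟩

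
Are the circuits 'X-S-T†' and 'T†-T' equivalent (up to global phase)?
No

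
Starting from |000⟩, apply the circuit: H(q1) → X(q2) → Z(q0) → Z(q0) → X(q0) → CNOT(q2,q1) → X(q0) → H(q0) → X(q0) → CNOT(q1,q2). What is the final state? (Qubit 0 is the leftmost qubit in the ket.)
1/2|001⟩ + 1/2|010⟩ + 1/2|101⟩ + 1/2|110⟩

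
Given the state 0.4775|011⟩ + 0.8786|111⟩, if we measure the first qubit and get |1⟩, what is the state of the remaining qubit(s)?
|11⟩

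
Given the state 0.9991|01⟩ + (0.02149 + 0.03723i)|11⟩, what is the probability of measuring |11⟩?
0.001848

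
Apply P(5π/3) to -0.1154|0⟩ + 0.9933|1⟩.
-0.1154|0⟩ + (0.4967 - 0.8602i)|1⟩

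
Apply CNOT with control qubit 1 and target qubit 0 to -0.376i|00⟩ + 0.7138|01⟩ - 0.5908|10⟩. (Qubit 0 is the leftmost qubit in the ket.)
-0.376i|00⟩ - 0.5908|10⟩ + 0.7138|11⟩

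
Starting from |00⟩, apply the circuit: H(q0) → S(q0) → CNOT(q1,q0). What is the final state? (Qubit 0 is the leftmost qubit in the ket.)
1/√2|00⟩ + (1/√2)i|10⟩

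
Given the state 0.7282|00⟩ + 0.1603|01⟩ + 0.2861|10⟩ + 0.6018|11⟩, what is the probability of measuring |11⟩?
0.3622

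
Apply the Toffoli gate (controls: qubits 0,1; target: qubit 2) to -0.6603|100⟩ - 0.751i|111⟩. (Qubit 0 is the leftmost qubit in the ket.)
-0.6603|100⟩ - 0.751i|110⟩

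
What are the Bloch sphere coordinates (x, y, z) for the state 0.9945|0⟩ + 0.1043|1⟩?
(0.2075, 0, 0.9782)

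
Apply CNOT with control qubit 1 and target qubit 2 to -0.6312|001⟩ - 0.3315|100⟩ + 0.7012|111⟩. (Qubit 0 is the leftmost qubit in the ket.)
-0.6312|001⟩ - 0.3315|100⟩ + 0.7012|110⟩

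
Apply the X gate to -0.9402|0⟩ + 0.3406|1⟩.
0.3406|0⟩ - 0.9402|1⟩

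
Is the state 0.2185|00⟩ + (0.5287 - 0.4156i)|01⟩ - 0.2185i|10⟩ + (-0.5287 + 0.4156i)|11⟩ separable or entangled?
Entangled

Writing the state as a|00⟩ + b|01⟩ + c|10⟩ + d|11⟩, it is a product state iff ad − bc = 0.
Here (a, b, c, d) = (0.2185, (0.5287 - 0.4156i), -0.2185i, (-0.5287 + 0.4156i)): ad − bc = (0.2185)(-0.5287 + 0.4156i) − (0.5287 - 0.4156i)(-0.2185i) = (-0.02471 + 0.2063i) ≠ 0, so the state is entangled.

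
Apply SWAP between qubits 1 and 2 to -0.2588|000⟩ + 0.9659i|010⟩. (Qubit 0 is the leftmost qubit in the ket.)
-0.2588|000⟩ + 0.9659i|001⟩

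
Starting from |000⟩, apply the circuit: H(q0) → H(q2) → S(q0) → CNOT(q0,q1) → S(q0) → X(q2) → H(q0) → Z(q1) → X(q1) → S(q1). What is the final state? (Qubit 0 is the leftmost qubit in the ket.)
1/√8|000⟩ + 1/√8|001⟩ + (1/√8)i|010⟩ + (1/√8)i|011⟩ - 1/√8|100⟩ - 1/√8|101⟩ + (1/√8)i|110⟩ + (1/√8)i|111⟩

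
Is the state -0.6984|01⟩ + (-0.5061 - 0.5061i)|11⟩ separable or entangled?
Separable

Writing the state as a|00⟩ + b|01⟩ + c|10⟩ + d|11⟩, it is a product state iff ad − bc = 0.
Here (a, b, c, d) = (0, -0.6984, 0, (-0.5061 - 0.5061i)): ad − bc = (0)(-0.5061 - 0.5061i) − (-0.6984)(0) = 0, so the state is separable.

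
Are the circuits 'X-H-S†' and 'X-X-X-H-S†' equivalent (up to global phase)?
Yes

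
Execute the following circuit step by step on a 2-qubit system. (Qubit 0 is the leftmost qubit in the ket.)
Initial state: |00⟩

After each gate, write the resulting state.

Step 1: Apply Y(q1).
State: i|01⟩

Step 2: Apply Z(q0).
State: i|01⟩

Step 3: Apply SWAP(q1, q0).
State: i|10⟩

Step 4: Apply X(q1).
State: i|11⟩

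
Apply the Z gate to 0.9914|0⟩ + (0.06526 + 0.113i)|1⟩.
0.9914|0⟩ + (-0.06526 - 0.113i)|1⟩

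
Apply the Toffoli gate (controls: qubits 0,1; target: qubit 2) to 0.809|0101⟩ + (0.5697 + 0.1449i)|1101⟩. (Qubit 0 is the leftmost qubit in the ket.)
0.809|0101⟩ + (0.5697 + 0.1449i)|1111⟩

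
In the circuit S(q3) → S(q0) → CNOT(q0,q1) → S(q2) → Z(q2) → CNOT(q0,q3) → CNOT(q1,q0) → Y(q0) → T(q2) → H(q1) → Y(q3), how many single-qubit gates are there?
8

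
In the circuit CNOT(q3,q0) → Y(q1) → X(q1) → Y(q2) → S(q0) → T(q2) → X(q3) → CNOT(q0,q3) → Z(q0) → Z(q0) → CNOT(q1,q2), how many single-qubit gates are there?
8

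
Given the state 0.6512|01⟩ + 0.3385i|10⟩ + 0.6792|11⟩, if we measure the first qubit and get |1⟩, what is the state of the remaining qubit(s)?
0.4461i|0⟩ + 0.895|1⟩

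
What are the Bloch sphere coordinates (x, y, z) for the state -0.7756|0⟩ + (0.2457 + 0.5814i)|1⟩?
(-0.3811, -0.9019, 0.2032)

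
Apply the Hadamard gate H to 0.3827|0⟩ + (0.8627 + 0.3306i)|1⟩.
(0.8806 + 0.2338i)|0⟩ + (-0.3394 - 0.2338i)|1⟩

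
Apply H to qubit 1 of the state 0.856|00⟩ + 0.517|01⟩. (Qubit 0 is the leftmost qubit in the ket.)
0.9709|00⟩ + 0.2397|01⟩

H on qubit 1 mixes each pair of kets that differ only in qubit 1: amplitudes (a, b) of (|…0…⟩, |…1…⟩) become ((a + b)/√2, (a − b)/√2). Kets absent from the input have amplitude 0.
(|00⟩, |01⟩): (a, b) = (0.856, 0.517) → (0.9709, 0.2397)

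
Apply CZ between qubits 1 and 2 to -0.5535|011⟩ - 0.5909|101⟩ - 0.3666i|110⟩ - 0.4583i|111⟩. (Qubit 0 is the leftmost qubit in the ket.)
0.5535|011⟩ - 0.5909|101⟩ - 0.3666i|110⟩ + 0.4583i|111⟩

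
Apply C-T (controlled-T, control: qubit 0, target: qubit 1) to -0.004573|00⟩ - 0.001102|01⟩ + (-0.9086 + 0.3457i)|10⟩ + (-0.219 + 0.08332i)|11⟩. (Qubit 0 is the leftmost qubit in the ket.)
-0.004573|00⟩ - 0.001102|01⟩ + (-0.9086 + 0.3457i)|10⟩ + (-0.2138 - 0.09594i)|11⟩

C-T leaves the control-|0⟩ kets |00⟩, |01⟩ unchanged and applies T to qubit 1 on the control-|1⟩ pair (|10⟩, |11⟩).
T = [[1, 0], [0, (1/√2 + (1/√2)i)]].
With a = amp(|10⟩) = (-0.9086 + 0.3457i) and b = amp(|11⟩) = (-0.219 + 0.08332i):
new amp(|10⟩) = (1)·a = (-0.9086 + 0.3457i)
new amp(|11⟩) = (1/√2 + (1/√2)i)·b = (-0.2138 - 0.09594i)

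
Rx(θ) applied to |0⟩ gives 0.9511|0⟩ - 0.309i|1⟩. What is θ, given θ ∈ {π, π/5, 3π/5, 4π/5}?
π/5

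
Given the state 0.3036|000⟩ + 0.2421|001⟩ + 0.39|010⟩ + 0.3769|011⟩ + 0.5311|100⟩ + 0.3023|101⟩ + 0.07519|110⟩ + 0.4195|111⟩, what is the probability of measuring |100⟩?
0.2821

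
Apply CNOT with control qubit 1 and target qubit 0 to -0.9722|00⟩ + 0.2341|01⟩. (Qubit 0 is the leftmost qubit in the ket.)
-0.9722|00⟩ + 0.2341|11⟩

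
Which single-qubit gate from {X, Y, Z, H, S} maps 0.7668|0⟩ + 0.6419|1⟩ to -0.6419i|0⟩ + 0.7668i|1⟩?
Y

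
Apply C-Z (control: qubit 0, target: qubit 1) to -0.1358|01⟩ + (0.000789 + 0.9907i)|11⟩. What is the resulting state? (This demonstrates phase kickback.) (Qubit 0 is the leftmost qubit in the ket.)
-0.1358|01⟩ + (-0.000789 - 0.9907i)|11⟩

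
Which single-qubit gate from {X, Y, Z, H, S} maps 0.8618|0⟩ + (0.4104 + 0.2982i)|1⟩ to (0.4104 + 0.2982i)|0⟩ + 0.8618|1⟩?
X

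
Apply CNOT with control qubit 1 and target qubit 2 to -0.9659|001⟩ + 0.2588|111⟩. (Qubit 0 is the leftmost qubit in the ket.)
-0.9659|001⟩ + 0.2588|110⟩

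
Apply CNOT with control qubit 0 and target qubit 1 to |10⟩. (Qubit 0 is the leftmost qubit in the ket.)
|11⟩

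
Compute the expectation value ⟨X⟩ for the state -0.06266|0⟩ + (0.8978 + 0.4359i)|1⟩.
-0.1125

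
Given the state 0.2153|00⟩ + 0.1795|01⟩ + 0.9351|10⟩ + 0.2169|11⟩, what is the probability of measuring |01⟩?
0.03222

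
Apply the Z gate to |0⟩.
|0⟩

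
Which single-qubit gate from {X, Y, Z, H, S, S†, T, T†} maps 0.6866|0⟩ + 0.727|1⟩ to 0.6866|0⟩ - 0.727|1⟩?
Z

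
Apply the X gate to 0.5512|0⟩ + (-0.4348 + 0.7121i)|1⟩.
(-0.4348 + 0.7121i)|0⟩ + 0.5512|1⟩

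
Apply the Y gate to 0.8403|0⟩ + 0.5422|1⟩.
-0.5422i|0⟩ + 0.8403i|1⟩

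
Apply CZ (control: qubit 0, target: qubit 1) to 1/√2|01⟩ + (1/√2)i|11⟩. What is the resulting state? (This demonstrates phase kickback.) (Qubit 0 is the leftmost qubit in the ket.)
1/√2|01⟩ - (1/√2)i|11⟩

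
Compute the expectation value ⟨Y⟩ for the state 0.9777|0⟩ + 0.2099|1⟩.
0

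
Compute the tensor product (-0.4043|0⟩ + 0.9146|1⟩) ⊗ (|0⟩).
-0.4043|00⟩ + 0.9146|10⟩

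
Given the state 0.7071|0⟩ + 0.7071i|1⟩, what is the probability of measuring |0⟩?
0.5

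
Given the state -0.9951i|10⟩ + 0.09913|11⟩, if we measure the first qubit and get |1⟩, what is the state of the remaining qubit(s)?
-0.9951i|0⟩ + 0.09913|1⟩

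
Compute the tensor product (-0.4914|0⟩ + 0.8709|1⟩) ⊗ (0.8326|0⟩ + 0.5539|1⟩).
-0.4091|00⟩ - 0.2722|01⟩ + 0.7251|10⟩ + 0.4824|11⟩

amp(|b₁b₂…⟩) = product of the factor amplitudes for bits b₁, b₂, …; only kets whose every factor amplitude is nonzero survive.
|00⟩: (-0.4914)(0.8326) = -0.4091
|01⟩: (-0.4914)(0.5539) = -0.2722
|10⟩: (0.8709)(0.8326) = 0.7251
|11⟩: (0.8709)(0.5539) = 0.4824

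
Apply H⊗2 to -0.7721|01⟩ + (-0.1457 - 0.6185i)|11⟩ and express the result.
(-0.4589 - 0.3093i)|00⟩ + (0.4589 + 0.3093i)|01⟩ + (-0.3132 + 0.3093i)|10⟩ + (0.3132 - 0.3093i)|11⟩

H⊗2 gives amp(|y⟩) = (1/2) Σ_x (−1)^(x·y) amp(|x⟩), where x·y is the number of positions in which both x and y have a 1.
|00⟩: (-0.7721 + (-0.1457 - 0.6185i))/2 = (-0.4589 - 0.3093i)
|01⟩: (0.7721 - (-0.1457 - 0.6185i))/2 = (0.4589 + 0.3093i)
|10⟩: (-0.7721 - (-0.1457 - 0.6185i))/2 = (-0.3132 + 0.3093i)
|11⟩: (0.7721 + (-0.1457 - 0.6185i))/2 = (0.3132 - 0.3093i)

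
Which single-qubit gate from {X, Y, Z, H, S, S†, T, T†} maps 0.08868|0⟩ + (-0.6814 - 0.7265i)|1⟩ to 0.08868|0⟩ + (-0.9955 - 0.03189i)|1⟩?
T†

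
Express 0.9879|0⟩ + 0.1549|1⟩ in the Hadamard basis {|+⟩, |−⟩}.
0.8081|+⟩ + 0.589|−⟩

With |ψ⟩ = α|0⟩ + β|1⟩, the Hadamard-basis coefficients are ⟨+|ψ⟩ = (α + β)/√2 and ⟨−|ψ⟩ = (α − β)/√2.
Here α = 0.9879, β = 0.1549: (α + β)/√2 = 0.8081, (α − β)/√2 = 0.589.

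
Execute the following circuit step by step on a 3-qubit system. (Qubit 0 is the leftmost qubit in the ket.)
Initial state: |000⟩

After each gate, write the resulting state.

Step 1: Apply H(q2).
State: 1/√2|000⟩ + 1/√2|001⟩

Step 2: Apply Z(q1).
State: 1/√2|000⟩ + 1/√2|001⟩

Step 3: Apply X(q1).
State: 1/√2|010⟩ + 1/√2|011⟩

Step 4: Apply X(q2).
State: 1/√2|010⟩ + 1/√2|011⟩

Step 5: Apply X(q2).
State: 1/√2|010⟩ + 1/√2|011⟩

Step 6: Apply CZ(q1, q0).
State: 1/√2|010⟩ + 1/√2|011⟩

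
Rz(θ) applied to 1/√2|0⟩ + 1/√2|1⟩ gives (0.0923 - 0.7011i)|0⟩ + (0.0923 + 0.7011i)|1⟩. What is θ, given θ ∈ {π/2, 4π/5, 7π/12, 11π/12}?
11π/12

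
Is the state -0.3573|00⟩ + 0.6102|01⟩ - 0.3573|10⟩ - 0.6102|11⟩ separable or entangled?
Entangled

Writing the state as a|00⟩ + b|01⟩ + c|10⟩ + d|11⟩, it is a product state iff ad − bc = 0.
Here (a, b, c, d) = (-0.3573, 0.6102, -0.3573, -0.6102): ad − bc = (-0.3573)(-0.6102) − (0.6102)(-0.3573) = 0.436 ≠ 0, so the state is entangled.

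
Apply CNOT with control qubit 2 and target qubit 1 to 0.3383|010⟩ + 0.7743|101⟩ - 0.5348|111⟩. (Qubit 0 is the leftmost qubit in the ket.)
0.3383|010⟩ - 0.5348|101⟩ + 0.7743|111⟩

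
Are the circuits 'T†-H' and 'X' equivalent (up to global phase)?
No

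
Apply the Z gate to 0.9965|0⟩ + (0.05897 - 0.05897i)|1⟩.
0.9965|0⟩ + (-0.05897 + 0.05897i)|1⟩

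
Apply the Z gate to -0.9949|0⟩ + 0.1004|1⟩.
-0.9949|0⟩ - 0.1004|1⟩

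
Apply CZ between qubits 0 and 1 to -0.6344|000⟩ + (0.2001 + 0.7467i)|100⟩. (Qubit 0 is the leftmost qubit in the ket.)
-0.6344|000⟩ + (0.2001 + 0.7467i)|100⟩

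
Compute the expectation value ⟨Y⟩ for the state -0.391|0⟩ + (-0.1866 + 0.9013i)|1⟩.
-0.7048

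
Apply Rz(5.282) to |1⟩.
(-0.8773 + 0.4799i)|1⟩

Rz(5.282) = [[e^(−iθ/2), 0], [0, e^(iθ/2)]] with e^(±iθ/2) = cos(θ/2) ± i·sin(θ/2); θ = 5.282, cos(θ/2) ≈ -0.877298, sin(θ/2) ≈ 0.479946.
With a = amp(|0⟩) = 0 and b = amp(|1⟩) = 1:
new amp(|0⟩) = (-0.877298 - 0.479946i)·a = 0
new amp(|1⟩) = (-0.877298 + 0.479946i)·b = (-0.8773 + 0.4799i)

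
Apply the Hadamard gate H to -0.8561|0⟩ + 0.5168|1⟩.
-0.2399|0⟩ - 0.9708|1⟩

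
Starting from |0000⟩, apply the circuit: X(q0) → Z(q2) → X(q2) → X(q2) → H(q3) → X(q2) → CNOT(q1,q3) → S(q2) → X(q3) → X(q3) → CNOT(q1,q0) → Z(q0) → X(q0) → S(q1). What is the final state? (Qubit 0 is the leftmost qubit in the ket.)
-(1/√2)i|0010⟩ - (1/√2)i|0011⟩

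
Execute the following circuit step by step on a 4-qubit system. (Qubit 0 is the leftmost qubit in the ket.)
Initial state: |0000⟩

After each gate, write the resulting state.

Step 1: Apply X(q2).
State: |0010⟩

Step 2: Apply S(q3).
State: |0010⟩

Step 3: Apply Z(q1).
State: |0010⟩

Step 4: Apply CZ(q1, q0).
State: |0010⟩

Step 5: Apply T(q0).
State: |0010⟩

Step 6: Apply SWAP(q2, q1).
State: |0100⟩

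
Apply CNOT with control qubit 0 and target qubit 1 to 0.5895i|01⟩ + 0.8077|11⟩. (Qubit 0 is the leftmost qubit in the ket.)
0.5895i|01⟩ + 0.8077|10⟩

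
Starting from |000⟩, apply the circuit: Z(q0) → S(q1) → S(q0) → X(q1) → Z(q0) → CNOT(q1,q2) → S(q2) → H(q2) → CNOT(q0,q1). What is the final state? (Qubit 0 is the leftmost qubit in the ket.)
(1/√2)i|010⟩ - (1/√2)i|011⟩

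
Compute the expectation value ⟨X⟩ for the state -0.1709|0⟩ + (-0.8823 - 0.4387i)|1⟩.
0.3016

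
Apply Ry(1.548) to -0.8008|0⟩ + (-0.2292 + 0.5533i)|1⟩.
(-0.4125 - 0.3868i)|0⟩ + (-0.7237 + 0.3957i)|1⟩

Ry(1.548) = [[cos(θ/2), −sin(θ/2)], [sin(θ/2), cos(θ/2)]]; θ = 1.548, cos(θ/2) ≈ 0.71512, sin(θ/2) ≈ 0.699001.
With a = amp(|0⟩) = -0.8008 and b = amp(|1⟩) = (-0.2292 + 0.5533i):
new amp(|0⟩) = (0.71512)·a + (-0.699001)·b = (-0.4125 - 0.3868i)
new amp(|1⟩) = (0.699001)·a + (0.71512)·b = (-0.7237 + 0.3957i)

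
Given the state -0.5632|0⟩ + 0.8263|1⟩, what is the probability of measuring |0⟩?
0.3172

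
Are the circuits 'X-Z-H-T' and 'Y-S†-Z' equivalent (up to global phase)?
No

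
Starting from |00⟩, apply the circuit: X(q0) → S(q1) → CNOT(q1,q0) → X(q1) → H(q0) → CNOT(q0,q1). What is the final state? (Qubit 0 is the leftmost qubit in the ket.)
1/√2|01⟩ - 1/√2|10⟩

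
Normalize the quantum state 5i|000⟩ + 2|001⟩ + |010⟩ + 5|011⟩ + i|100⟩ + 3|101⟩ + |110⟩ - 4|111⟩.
0.5522i|000⟩ + 0.2209|001⟩ + 0.1104|010⟩ + 0.5522|011⟩ + 0.1104i|100⟩ + 0.3313|101⟩ + 0.1104|110⟩ - 0.4417|111⟩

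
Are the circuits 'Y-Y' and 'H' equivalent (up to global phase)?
No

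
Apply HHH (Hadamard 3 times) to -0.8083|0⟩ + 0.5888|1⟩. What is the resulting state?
-0.1552|0⟩ - 0.9879|1⟩

H² = I, so H^3 = H: a single Hadamard. With (a, b) = (-0.8083, 0.5888), H gives ((a + b)/√2, (a − b)/√2) = (-0.1552, -0.9879).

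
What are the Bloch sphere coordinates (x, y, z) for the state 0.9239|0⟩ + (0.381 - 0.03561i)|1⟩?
(0.704, -0.0658, 0.7072)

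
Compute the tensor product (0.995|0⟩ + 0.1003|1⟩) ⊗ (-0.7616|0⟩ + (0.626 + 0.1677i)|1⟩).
-0.7578|00⟩ + (0.6229 + 0.1669i)|01⟩ - 0.07639|10⟩ + (0.06279 + 0.01682i)|11⟩

amp(|b₁b₂…⟩) = product of the factor amplitudes for bits b₁, b₂, …; only kets whose every factor amplitude is nonzero survive.
|00⟩: (0.995)(-0.7616) = -0.7578
|01⟩: (0.995)(0.626 + 0.1677i) = (0.6229 + 0.1669i)
|10⟩: (0.1003)(-0.7616) = -0.07639
|11⟩: (0.1003)(0.626 + 0.1677i) = (0.06279 + 0.01682i)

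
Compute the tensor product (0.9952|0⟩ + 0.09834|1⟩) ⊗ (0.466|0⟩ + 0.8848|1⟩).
0.4638|00⟩ + 0.8806|01⟩ + 0.04583|10⟩ + 0.08701|11⟩

amp(|b₁b₂…⟩) = product of the factor amplitudes for bits b₁, b₂, …; only kets whose every factor amplitude is nonzero survive.
|00⟩: (0.9952)(0.466) = 0.4638
|01⟩: (0.9952)(0.8848) = 0.8806
|10⟩: (0.09834)(0.466) = 0.04583
|11⟩: (0.09834)(0.8848) = 0.08701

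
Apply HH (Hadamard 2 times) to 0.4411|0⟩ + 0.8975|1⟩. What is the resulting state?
0.4411|0⟩ + 0.8975|1⟩

H² = I, so an even number of Hadamards cancels: H^2 = I and the state is unchanged.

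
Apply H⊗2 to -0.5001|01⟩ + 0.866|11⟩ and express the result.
0.183|00⟩ - 0.183|01⟩ - 0.6831|10⟩ + 0.6831|11⟩

H⊗2 gives amp(|y⟩) = (1/2) Σ_x (−1)^(x·y) amp(|x⟩), where x·y is the number of positions in which both x and y have a 1.
|00⟩: (-0.5001 + 0.866)/2 = 0.183
|01⟩: (0.5001 - 0.866)/2 = -0.183
|10⟩: (-0.5001 - 0.866)/2 = -0.6831
|11⟩: (0.5001 + 0.866)/2 = 0.6831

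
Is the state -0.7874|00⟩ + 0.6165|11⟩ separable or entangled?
Entangled

Writing the state as a|00⟩ + b|01⟩ + c|10⟩ + d|11⟩, it is a product state iff ad − bc = 0.
Here (a, b, c, d) = (-0.7874, 0, 0, 0.6165): ad − bc = (-0.7874)(0.6165) − (0)(0) = -0.4854 ≠ 0, so the state is entangled.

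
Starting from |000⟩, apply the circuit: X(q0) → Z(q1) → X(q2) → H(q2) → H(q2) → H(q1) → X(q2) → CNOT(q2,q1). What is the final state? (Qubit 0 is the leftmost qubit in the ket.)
1/√2|100⟩ + 1/√2|110⟩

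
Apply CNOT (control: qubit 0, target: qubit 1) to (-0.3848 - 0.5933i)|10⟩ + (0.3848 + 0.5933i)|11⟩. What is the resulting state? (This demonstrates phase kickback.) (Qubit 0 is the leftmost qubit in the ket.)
(0.3848 + 0.5933i)|10⟩ + (-0.3848 - 0.5933i)|11⟩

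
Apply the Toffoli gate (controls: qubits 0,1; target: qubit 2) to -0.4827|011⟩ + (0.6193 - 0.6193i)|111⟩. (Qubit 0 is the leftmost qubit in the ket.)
-0.4827|011⟩ + (0.6193 - 0.6193i)|110⟩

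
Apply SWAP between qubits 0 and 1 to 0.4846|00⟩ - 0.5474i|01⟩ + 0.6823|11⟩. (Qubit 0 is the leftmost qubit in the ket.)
0.4846|00⟩ - 0.5474i|10⟩ + 0.6823|11⟩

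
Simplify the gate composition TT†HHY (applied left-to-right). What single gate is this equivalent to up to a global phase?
Y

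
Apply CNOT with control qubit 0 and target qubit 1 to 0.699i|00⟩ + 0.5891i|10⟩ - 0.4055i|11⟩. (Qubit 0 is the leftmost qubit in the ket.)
0.699i|00⟩ - 0.4055i|10⟩ + 0.5891i|11⟩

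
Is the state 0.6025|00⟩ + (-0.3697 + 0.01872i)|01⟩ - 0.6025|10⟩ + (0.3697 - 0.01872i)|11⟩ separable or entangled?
Separable

Writing the state as a|00⟩ + b|01⟩ + c|10⟩ + d|11⟩, it is a product state iff ad − bc = 0.
Here (a, b, c, d) = (0.6025, (-0.3697 + 0.01872i), -0.6025, (0.3697 - 0.01872i)): ad − bc = (0.6025)(0.3697 - 0.01872i) − (-0.3697 + 0.01872i)(-0.6025) = 0, so the state is separable.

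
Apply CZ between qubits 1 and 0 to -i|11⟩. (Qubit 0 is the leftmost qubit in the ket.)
i|11⟩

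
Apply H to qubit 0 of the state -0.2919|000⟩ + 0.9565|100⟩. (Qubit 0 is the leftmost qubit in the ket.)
0.4699|000⟩ - 0.8828|100⟩

H on qubit 0 mixes each pair of kets that differ only in qubit 0: amplitudes (a, b) of (|…0…⟩, |…1…⟩) become ((a + b)/√2, (a − b)/√2). Kets absent from the input have amplitude 0.
(|000⟩, |100⟩): (a, b) = (-0.2919, 0.9565) → (0.4699, -0.8828)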